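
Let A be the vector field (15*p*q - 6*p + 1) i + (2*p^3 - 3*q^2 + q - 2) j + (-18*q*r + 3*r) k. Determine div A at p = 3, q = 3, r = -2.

-29

∂A₁/∂p = 15*q - 6
∂A₂/∂q = -6*q + 1
∂A₃/∂r = -18*q + 3
∇·A = -9*q - 2
At (3, 3, -2): -29.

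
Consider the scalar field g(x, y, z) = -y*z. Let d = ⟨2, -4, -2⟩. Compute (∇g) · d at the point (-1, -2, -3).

-16

∂g/∂x = 0
∂g/∂y = -z
∂g/∂z = -y
∇g at (-1, -2, -3) = (0, 3, 2)
∇g · d = (0)(2) + (3)(-4) + (2)(-2) = -16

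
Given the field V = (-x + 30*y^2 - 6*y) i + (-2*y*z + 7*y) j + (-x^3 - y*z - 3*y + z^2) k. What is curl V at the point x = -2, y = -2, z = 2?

(∇×V)₁ = ∂V₃/∂y − ∂V₂/∂z = 2*y - z - 3
(∇×V)₂ = ∂V₁/∂z − ∂V₃/∂x = 3*x^2
(∇×V)₃ = ∂V₂/∂x − ∂V₁/∂y = -60*y + 6
∇×V = (2*y - z - 3, 3*x^2, -60*y + 6)
At (-2, -2, 2): (-9, 12, 126).

(-9, 12, 126)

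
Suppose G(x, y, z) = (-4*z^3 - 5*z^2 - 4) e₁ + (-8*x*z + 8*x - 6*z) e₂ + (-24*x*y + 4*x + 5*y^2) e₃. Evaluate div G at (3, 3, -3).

0

∂G₁/∂x = 0
∂G₂/∂y = 0
∂G₃/∂z = 0
∇·G = 0
At (3, 3, -3): 0.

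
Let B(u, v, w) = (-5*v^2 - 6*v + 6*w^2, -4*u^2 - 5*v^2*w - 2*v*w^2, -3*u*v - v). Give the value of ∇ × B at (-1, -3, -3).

(83, -45, -16)

(∇×B)₁ = ∂B₃/∂v − ∂B₂/∂w = -3*u + 5*v^2 + 4*v*w - 1
(∇×B)₂ = ∂B₁/∂w − ∂B₃/∂u = 3*v + 12*w
(∇×B)₃ = ∂B₂/∂u − ∂B₁/∂v = -8*u + 10*v + 6
∇×B = (-3*u + 5*v^2 + 4*v*w - 1, 3*v + 12*w, -8*u + 10*v + 6)
At (-1, -3, -3): (83, -45, -16).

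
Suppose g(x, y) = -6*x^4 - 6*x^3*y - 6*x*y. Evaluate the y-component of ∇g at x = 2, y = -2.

-60

(∇g)_2 = ∂g/∂y = -6*x^3 - 6*x
At (2, -2): -60.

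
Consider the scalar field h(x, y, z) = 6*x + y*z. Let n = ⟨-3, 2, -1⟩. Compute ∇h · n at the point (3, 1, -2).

-23

∂h/∂x = 6
∂h/∂y = z
∂h/∂z = y
∇h at (3, 1, -2) = (6, -2, 1)
∇h · n = (6)(-3) + (-2)(2) + (1)(-1) = -23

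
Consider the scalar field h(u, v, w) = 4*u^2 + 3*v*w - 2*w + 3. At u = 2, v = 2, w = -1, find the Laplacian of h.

∂²h/∂u² = 8
∂²h/∂v² = 0
∂²h/∂w² = 0
∇²h = 8
At (2, 2, -1): 8.

8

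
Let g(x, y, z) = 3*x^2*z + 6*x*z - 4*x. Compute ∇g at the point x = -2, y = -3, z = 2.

∂g/∂x = 6*x*z + 6*z - 4
∂g/∂y = 0
∂g/∂z = 3*x^2 + 6*x
∇g = (6*x*z + 6*z - 4, 0, 3*x^2 + 6*x)
At (-2, -3, 2): (-16, 0, 0).

(-16, 0, 0)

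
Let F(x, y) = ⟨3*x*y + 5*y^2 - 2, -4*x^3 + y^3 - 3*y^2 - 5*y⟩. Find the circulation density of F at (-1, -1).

∂F₂/∂x = -12*x^2
∂F₁/∂y = 3*x + 10*y
Scalar curl = -12*x^2 - 3*x - 10*y
At (-1, -1): 1.

1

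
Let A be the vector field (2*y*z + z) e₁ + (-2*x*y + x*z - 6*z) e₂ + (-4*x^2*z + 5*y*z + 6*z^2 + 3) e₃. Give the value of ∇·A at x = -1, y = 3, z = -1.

1

∂A₁/∂x = 0
∂A₂/∂y = -2*x
∂A₃/∂z = -4*x^2 + 5*y + 12*z
∇·A = -4*x^2 - 2*x + 5*y + 12*z
At (-1, 3, -1): 1.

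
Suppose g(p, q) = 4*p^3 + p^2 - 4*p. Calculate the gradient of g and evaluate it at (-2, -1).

∂g/∂p = 12*p^2 + 2*p - 4
∂g/∂q = 0
∇g = (12*p^2 + 2*p - 4, 0)
At (-2, -1): (40, 0).

(40, 0)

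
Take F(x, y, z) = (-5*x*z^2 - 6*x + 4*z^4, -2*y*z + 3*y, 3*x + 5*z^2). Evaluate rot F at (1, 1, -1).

(∇×F)₁ = ∂F₃/∂y − ∂F₂/∂z = 2*y
(∇×F)₂ = ∂F₁/∂z − ∂F₃/∂x = -10*x*z + 16*z^3 - 3
(∇×F)₃ = ∂F₂/∂x − ∂F₁/∂y = 0
∇×F = (2*y, -10*x*z + 16*z^3 - 3, 0)
At (1, 1, -1): (2, -9, 0).

(2, -9, 0)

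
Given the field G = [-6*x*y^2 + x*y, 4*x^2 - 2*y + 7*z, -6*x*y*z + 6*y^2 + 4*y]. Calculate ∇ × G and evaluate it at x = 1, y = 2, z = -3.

(∇×G)₁ = ∂G₃/∂y − ∂G₂/∂z = -6*x*z + 12*y - 3
(∇×G)₂ = ∂G₁/∂z − ∂G₃/∂x = 6*y*z
(∇×G)₃ = ∂G₂/∂x − ∂G₁/∂y = 12*x*y + 7*x
∇×G = (-6*x*z + 12*y - 3, 6*y*z, 12*x*y + 7*x)
At (1, 2, -3): (39, -36, 31).

(39, -36, 31)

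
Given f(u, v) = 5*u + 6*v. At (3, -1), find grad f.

(5, 6)

∂f/∂u = 5
∂f/∂v = 6
∇f = (5, 6)
At (3, -1): (5, 6).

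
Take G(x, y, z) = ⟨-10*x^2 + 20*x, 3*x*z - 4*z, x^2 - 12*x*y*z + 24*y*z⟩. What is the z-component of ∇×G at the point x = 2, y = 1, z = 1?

(∇×G)_3 = ∂G₂/∂x − ∂G₁/∂y
= 3*z − (0)
= 3*z
At (2, 1, 1): 3.

3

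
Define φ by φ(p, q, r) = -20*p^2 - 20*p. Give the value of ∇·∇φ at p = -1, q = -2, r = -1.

-40

∂²φ/∂p² = -40
∂²φ/∂q² = 0
∂²φ/∂r² = 0
∇²φ = -40
At (-1, -2, -1): -40.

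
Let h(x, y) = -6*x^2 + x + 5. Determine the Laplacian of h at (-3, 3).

-12

∂²h/∂x² = -12
∂²h/∂y² = 0
∇²h = -12
At (-3, 3): -12.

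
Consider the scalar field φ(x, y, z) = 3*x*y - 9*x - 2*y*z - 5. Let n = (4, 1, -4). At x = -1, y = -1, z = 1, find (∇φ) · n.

∂φ/∂x = 3*y - 9
∂φ/∂y = 3*x - 2*z
∂φ/∂z = -2*y
∇φ at (-1, -1, 1) = (-12, -5, 2)
∇φ · n = (-12)(4) + (-5)(1) + (2)(-4) = -61

-61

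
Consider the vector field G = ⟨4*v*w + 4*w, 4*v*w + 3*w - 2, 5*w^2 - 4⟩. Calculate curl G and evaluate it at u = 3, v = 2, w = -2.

(∇×G)₁ = ∂G₃/∂v − ∂G₂/∂w = -4*v - 3
(∇×G)₂ = ∂G₁/∂w − ∂G₃/∂u = 4*v + 4
(∇×G)₃ = ∂G₂/∂u − ∂G₁/∂v = -4*w
∇×G = (-4*v - 3, 4*v + 4, -4*w)
At (3, 2, -2): (-11, 12, 8).

(-11, 12, 8)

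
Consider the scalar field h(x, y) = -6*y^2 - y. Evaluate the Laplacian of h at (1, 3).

∂²h/∂x² = 0
∂²h/∂y² = -12
∇²h = -12
At (1, 3): -12.

-12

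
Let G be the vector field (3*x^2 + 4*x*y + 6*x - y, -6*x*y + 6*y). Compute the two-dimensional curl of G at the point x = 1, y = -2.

∂G₂/∂x = -6*y
∂G₁/∂y = 4*x - 1
Scalar curl = -4*x - 6*y + 1
At (1, -2): 9.

9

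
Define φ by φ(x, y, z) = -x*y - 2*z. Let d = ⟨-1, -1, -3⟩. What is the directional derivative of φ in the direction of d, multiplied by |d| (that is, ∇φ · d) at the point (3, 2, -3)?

∂φ/∂x = -y
∂φ/∂y = -x
∂φ/∂z = -2
∇φ at (3, 2, -3) = (-2, -3, -2)
∇φ · d = (-2)(-1) + (-3)(-1) + (-2)(-3) = 11

11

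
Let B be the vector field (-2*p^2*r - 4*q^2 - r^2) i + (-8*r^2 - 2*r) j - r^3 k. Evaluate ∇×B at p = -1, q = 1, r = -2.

(-30, 2, 8)

(∇×B)₁ = ∂B₃/∂q − ∂B₂/∂r = 16*r + 2
(∇×B)₂ = ∂B₁/∂r − ∂B₃/∂p = -2*p^2 - 2*r
(∇×B)₃ = ∂B₂/∂p − ∂B₁/∂q = 8*q
∇×B = (16*r + 2, -2*p^2 - 2*r, 8*q)
At (-1, 1, -2): (-30, 2, 8).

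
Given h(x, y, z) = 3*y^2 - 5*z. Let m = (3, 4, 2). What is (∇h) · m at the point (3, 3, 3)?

62

∂h/∂x = 0
∂h/∂y = 6*y
∂h/∂z = -5
∇h at (3, 3, 3) = (0, 18, -5)
∇h · m = (0)(3) + (18)(4) + (-5)(2) = 62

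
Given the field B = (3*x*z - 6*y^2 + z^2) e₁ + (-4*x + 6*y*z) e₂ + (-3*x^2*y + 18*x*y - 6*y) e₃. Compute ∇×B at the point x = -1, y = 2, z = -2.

(∇×B)₁ = ∂B₃/∂y − ∂B₂/∂z = -3*x^2 + 18*x - 6*y - 6
(∇×B)₂ = ∂B₁/∂z − ∂B₃/∂x = 6*x*y + 3*x - 18*y + 2*z
(∇×B)₃ = ∂B₂/∂x − ∂B₁/∂y = 12*y - 4
∇×B = (-3*x^2 + 18*x - 6*y - 6, 6*x*y + 3*x - 18*y + 2*z, 12*y - 4)
At (-1, 2, -2): (-39, -55, 20).

(-39, -55, 20)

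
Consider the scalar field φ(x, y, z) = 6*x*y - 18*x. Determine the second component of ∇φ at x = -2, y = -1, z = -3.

-12

(∇φ)_2 = ∂φ/∂y = 6*x
At (-2, -1, -3): -12.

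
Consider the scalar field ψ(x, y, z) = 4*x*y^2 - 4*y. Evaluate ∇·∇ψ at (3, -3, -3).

24

∂²ψ/∂x² = 0
∂²ψ/∂y² = 8*x
∂²ψ/∂z² = 0
∇²ψ = 8*x
At (3, -3, -3): 24.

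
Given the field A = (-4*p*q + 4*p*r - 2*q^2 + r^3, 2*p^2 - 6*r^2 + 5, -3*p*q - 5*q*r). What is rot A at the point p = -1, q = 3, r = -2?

(∇×A)₁ = ∂A₃/∂q − ∂A₂/∂r = -3*p + 7*r
(∇×A)₂ = ∂A₁/∂r − ∂A₃/∂p = 4*p + 3*q + 3*r^2
(∇×A)₃ = ∂A₂/∂p − ∂A₁/∂q = 8*p + 4*q
∇×A = (-3*p + 7*r, 4*p + 3*q + 3*r^2, 8*p + 4*q)
At (-1, 3, -2): (-11, 17, 4).

(-11, 17, 4)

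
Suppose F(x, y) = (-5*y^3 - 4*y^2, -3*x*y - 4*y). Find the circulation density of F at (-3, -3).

∂F₂/∂x = -3*y
∂F₁/∂y = -15*y^2 - 8*y
Scalar curl = 15*y^2 + 5*y
At (-3, -3): 120.

120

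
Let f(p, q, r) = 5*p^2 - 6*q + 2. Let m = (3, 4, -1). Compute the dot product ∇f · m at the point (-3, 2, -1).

∂f/∂p = 10*p
∂f/∂q = -6
∂f/∂r = 0
∇f at (-3, 2, -1) = (-30, -6, 0)
∇f · m = (-30)(3) + (-6)(4) + (0)(-1) = -114

-114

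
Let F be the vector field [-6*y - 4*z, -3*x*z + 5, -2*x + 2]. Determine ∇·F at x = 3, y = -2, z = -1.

0

∂F₁/∂x = 0
∂F₂/∂y = 0
∂F₃/∂z = 0
∇·F = 0
At (3, -2, -1): 0.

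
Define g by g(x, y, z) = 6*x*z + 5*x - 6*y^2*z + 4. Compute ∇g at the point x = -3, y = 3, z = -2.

∂g/∂x = 6*z + 5
∂g/∂y = -12*y*z
∂g/∂z = 6*x - 6*y^2
∇g = (6*z + 5, -12*y*z, 6*x - 6*y^2)
At (-3, 3, -2): (-7, 72, -72).

(-7, 72, -72)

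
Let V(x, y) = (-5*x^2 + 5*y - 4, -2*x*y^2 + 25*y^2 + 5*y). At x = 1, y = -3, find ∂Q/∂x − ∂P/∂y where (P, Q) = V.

∂V₂/∂x = -2*y^2
∂V₁/∂y = 5
Scalar curl = -2*y^2 - 5
At (1, -3): -23.

-23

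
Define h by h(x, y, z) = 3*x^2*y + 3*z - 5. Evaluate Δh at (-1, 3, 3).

18

∂²h/∂x² = 6*y
∂²h/∂y² = 0
∂²h/∂z² = 0
∇²h = 6*y
At (-1, 3, 3): 18.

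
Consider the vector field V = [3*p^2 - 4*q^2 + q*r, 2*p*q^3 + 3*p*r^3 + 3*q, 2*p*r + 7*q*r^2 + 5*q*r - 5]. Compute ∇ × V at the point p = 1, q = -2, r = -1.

(-7, 0, -34)

(∇×V)₁ = ∂V₃/∂q − ∂V₂/∂r = -9*p*r^2 + 7*r^2 + 5*r
(∇×V)₂ = ∂V₁/∂r − ∂V₃/∂p = q - 2*r
(∇×V)₃ = ∂V₂/∂p − ∂V₁/∂q = 2*q^3 + 8*q + 3*r^3 - r
∇×V = (-9*p*r^2 + 7*r^2 + 5*r, q - 2*r, 2*q^3 + 8*q + 3*r^3 - r)
At (1, -2, -1): (-7, 0, -34).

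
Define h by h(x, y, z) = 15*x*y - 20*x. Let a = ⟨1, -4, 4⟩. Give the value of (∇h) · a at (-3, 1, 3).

∂h/∂x = 15*y - 20
∂h/∂y = 15*x
∂h/∂z = 0
∇h at (-3, 1, 3) = (-5, -45, 0)
∇h · a = (-5)(1) + (-45)(-4) + (0)(4) = 175

175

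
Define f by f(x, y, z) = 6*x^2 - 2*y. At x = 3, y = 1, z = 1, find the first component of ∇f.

36

(∇f)_1 = ∂f/∂x = 12*x
At (3, 1, 1): 36.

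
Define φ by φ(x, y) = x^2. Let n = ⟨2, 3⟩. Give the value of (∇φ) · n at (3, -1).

12

∂φ/∂x = 2*x
∂φ/∂y = 0
∇φ at (3, -1) = (6, 0)
∇φ · n = (6)(2) + (0)(3) = 12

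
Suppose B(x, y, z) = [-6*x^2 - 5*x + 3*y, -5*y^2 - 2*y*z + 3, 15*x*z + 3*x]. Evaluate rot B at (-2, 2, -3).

(∇×B)₁ = ∂B₃/∂y − ∂B₂/∂z = 2*y
(∇×B)₂ = ∂B₁/∂z − ∂B₃/∂x = -15*z - 3
(∇×B)₃ = ∂B₂/∂x − ∂B₁/∂y = -3
∇×B = (2*y, -15*z - 3, -3)
At (-2, 2, -3): (4, 42, -3).

(4, 42, -3)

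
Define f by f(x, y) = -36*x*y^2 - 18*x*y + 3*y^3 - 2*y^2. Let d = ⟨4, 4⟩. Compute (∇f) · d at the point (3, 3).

∂f/∂x = -36*y^2 - 18*y
∂f/∂y = -72*x*y - 18*x + 9*y^2 - 4*y
∇f at (3, 3) = (-378, -633)
∇f · d = (-378)(4) + (-633)(4) = -4044

-4044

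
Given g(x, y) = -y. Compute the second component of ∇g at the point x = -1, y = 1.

-1

(∇g)_2 = ∂g/∂y = -1
At (-1, 1): -1.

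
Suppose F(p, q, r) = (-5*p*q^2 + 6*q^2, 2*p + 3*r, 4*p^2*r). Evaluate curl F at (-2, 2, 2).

(-3, 32, -62)

(∇×F)₁ = ∂F₃/∂q − ∂F₂/∂r = -3
(∇×F)₂ = ∂F₁/∂r − ∂F₃/∂p = -8*p*r
(∇×F)₃ = ∂F₂/∂p − ∂F₁/∂q = 10*p*q - 12*q + 2
∇×F = (-3, -8*p*r, 10*p*q - 12*q + 2)
At (-2, 2, 2): (-3, 32, -62).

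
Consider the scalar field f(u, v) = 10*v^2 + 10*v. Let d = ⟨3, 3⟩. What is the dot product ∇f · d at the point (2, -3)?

∂f/∂u = 0
∂f/∂v = 20*v + 10
∇f at (2, -3) = (0, -50)
∇f · d = (0)(3) + (-50)(3) = -150

-150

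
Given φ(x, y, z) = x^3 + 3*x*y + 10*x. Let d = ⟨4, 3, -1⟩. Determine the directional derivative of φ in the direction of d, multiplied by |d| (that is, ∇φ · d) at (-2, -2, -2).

46

∂φ/∂x = 3*x^2 + 3*y + 10
∂φ/∂y = 3*x
∂φ/∂z = 0
∇φ at (-2, -2, -2) = (16, -6, 0)
∇φ · d = (16)(4) + (-6)(3) + (0)(-1) = 46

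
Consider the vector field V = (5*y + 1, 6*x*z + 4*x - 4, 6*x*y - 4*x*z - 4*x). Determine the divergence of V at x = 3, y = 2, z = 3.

-12

∂V₁/∂x = 0
∂V₂/∂y = 0
∂V₃/∂z = -4*x
∇·V = -4*x
At (3, 2, 3): -12.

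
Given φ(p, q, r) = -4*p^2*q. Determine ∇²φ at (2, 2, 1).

∂²φ/∂p² = -8*q
∂²φ/∂q² = 0
∂²φ/∂r² = 0
∇²φ = -8*q
At (2, 2, 1): -16.

-16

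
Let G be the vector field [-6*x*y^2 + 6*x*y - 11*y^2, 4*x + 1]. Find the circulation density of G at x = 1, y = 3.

100

∂G₂/∂x = 4
∂G₁/∂y = -12*x*y + 6*x - 22*y
Scalar curl = 12*x*y - 6*x + 22*y + 4
At (1, 3): 100.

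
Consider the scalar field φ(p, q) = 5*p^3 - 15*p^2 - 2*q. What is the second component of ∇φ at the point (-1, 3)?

-2

(∇φ)_2 = ∂φ/∂q = -2
At (-1, 3): -2.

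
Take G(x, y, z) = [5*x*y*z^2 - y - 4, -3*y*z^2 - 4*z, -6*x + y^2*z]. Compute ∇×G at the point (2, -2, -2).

(36, 86, -39)

(∇×G)₁ = ∂G₃/∂y − ∂G₂/∂z = 8*y*z + 4
(∇×G)₂ = ∂G₁/∂z − ∂G₃/∂x = 10*x*y*z + 6
(∇×G)₃ = ∂G₂/∂x − ∂G₁/∂y = -5*x*z^2 + 1
∇×G = (8*y*z + 4, 10*x*y*z + 6, -5*x*z^2 + 1)
At (2, -2, -2): (36, 86, -39).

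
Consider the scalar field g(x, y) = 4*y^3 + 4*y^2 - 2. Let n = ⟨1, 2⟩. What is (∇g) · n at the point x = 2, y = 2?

128

∂g/∂x = 0
∂g/∂y = 12*y^2 + 8*y
∇g at (2, 2) = (0, 64)
∇g · n = (0)(1) + (64)(2) = 128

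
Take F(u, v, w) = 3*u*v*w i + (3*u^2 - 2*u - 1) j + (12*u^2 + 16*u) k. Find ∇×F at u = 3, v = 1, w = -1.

(∇×F)₁ = ∂F₃/∂v − ∂F₂/∂w = 0
(∇×F)₂ = ∂F₁/∂w − ∂F₃/∂u = 3*u*v - 24*u - 16
(∇×F)₃ = ∂F₂/∂u − ∂F₁/∂v = -3*u*w + 6*u - 2
∇×F = (0, 3*u*v - 24*u - 16, -3*u*w + 6*u - 2)
At (3, 1, -1): (0, -79, 25).

(0, -79, 25)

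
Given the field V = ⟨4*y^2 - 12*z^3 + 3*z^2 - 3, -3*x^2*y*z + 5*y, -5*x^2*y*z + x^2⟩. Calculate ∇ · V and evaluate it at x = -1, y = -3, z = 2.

14

∂V₁/∂x = 0
∂V₂/∂y = -3*x^2*z + 5
∂V₃/∂z = -5*x^2*y
∇·V = -5*x^2*y - 3*x^2*z + 5
At (-1, -3, 2): 14.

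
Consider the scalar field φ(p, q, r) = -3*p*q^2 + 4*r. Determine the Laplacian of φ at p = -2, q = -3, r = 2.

12

∂²φ/∂p² = 0
∂²φ/∂q² = -6*p
∂²φ/∂r² = 0
∇²φ = -6*p
At (-2, -3, 2): 12.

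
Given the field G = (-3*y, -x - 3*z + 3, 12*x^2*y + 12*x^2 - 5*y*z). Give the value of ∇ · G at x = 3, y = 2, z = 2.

∂G₁/∂x = 0
∂G₂/∂y = 0
∂G₃/∂z = -5*y
∇·G = -5*y
At (3, 2, 2): -10.

-10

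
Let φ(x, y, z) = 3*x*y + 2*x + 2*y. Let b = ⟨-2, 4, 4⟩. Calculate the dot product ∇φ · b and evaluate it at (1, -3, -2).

∂φ/∂x = 3*y + 2
∂φ/∂y = 3*x + 2
∂φ/∂z = 0
∇φ at (1, -3, -2) = (-7, 5, 0)
∇φ · b = (-7)(-2) + (5)(4) + (0)(4) = 34

34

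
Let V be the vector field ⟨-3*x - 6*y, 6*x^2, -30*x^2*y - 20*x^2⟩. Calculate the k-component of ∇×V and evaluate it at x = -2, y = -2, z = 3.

(∇×V)_3 = ∂V₂/∂x − ∂V₁/∂y
= 12*x − (-6)
= 12*x + 6
At (-2, -2, 3): -18.

-18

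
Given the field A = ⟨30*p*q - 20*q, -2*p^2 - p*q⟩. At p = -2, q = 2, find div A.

∂A₁/∂p = 30*q
∂A₂/∂q = -p
∇·A = -p + 30*q
At (-2, 2): 62.

62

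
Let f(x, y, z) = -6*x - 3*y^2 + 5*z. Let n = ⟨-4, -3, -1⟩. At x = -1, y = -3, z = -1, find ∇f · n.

-35

∂f/∂x = -6
∂f/∂y = -6*y
∂f/∂z = 5
∇f at (-1, -3, -1) = (-6, 18, 5)
∇f · n = (-6)(-4) + (18)(-3) + (5)(-1) = -35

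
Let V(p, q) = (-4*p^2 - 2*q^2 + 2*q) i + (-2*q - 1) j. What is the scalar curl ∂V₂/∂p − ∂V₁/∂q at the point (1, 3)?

10

∂V₂/∂p = 0
∂V₁/∂q = -4*q + 2
Scalar curl = 4*q - 2
At (1, 3): 10.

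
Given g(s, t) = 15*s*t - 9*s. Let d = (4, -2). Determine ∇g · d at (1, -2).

∂g/∂s = 15*t - 9
∂g/∂t = 15*s
∇g at (1, -2) = (-39, 15)
∇g · d = (-39)(4) + (15)(-2) = -186

-186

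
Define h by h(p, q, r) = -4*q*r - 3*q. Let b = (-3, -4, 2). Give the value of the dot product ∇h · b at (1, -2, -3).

-20

∂h/∂p = 0
∂h/∂q = -4*r - 3
∂h/∂r = -4*q
∇h at (1, -2, -3) = (0, 9, 8)
∇h · b = (0)(-3) + (9)(-4) + (8)(2) = -20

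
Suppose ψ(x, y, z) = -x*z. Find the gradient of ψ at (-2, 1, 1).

(-1, 0, 2)

∂ψ/∂x = -z
∂ψ/∂y = 0
∂ψ/∂z = -x
∇ψ = (-z, 0, -x)
At (-2, 1, 1): (-1, 0, 2).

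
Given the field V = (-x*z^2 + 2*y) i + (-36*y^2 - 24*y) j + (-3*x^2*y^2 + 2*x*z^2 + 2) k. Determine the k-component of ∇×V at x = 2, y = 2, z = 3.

(∇×V)_3 = ∂V₂/∂x − ∂V₁/∂y
= 0 − (2)
= -2
At (2, 2, 3): -2.

-2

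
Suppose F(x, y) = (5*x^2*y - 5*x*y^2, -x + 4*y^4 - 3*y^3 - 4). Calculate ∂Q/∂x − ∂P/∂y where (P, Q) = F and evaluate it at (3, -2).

∂F₂/∂x = -1
∂F₁/∂y = 5*x^2 - 10*x*y
Scalar curl = -5*x^2 + 10*x*y - 1
At (3, -2): -106.

-106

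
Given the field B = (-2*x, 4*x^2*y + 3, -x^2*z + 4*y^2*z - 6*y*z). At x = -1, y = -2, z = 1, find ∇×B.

(-22, -2, 16)

(∇×B)₁ = ∂B₃/∂y − ∂B₂/∂z = 8*y*z - 6*z
(∇×B)₂ = ∂B₁/∂z − ∂B₃/∂x = 2*x*z
(∇×B)₃ = ∂B₂/∂x − ∂B₁/∂y = 8*x*y
∇×B = (8*y*z - 6*z, 2*x*z, 8*x*y)
At (-1, -2, 1): (-22, -2, 16).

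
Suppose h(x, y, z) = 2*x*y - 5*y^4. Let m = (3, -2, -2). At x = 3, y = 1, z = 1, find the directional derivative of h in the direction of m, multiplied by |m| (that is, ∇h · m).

∂h/∂x = 2*y
∂h/∂y = 2*x - 20*y^3
∂h/∂z = 0
∇h at (3, 1, 1) = (2, -14, 0)
∇h · m = (2)(3) + (-14)(-2) + (0)(-2) = 34

34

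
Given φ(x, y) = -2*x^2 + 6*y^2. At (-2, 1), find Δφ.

∂²φ/∂x² = -4
∂²φ/∂y² = 12
∇²φ = 8
At (-2, 1): 8.

8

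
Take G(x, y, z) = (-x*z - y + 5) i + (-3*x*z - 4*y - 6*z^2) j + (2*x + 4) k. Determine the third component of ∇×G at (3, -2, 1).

-2

(∇×G)_3 = ∂G₂/∂x − ∂G₁/∂y
= -3*z − (-1)
= -3*z + 1
At (3, -2, 1): -2.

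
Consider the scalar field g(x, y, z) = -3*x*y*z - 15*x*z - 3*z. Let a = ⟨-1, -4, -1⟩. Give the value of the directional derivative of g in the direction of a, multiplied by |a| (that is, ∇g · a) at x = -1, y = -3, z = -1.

3

∂g/∂x = -3*y*z - 15*z
∂g/∂y = -3*x*z
∂g/∂z = -3*x*y - 15*x - 3
∇g at (-1, -3, -1) = (6, -3, 3)
∇g · a = (6)(-1) + (-3)(-4) + (3)(-1) = 3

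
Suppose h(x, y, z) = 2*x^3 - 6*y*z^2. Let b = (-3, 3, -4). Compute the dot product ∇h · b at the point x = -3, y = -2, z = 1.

-276

∂h/∂x = 6*x^2
∂h/∂y = -6*z^2
∂h/∂z = -12*y*z
∇h at (-3, -2, 1) = (54, -6, 24)
∇h · b = (54)(-3) + (-6)(3) + (24)(-4) = -276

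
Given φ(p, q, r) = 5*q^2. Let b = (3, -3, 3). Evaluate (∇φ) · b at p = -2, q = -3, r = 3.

90

∂φ/∂p = 0
∂φ/∂q = 10*q
∂φ/∂r = 0
∇φ at (-2, -3, 3) = (0, -30, 0)
∇φ · b = (0)(3) + (-30)(-3) + (0)(3) = 90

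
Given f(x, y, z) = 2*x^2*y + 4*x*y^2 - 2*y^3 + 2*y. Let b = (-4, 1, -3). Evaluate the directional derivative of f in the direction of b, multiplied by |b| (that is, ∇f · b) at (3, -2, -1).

∂f/∂x = 4*x*y + 4*y^2
∂f/∂y = 2*x^2 + 8*x*y - 6*y^2 + 2
∂f/∂z = 0
∇f at (3, -2, -1) = (-8, -52, 0)
∇f · b = (-8)(-4) + (-52)(1) + (0)(-3) = -20

-20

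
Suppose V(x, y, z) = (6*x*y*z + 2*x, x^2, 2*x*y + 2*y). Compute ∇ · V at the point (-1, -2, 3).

-34

∂V₁/∂x = 6*y*z + 2
∂V₂/∂y = 0
∂V₃/∂z = 0
∇·V = 6*y*z + 2
At (-1, -2, 3): -34.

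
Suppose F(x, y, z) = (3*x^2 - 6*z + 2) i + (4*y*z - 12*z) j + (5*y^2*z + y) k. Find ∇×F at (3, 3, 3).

(91, -6, 0)

(∇×F)₁ = ∂F₃/∂y − ∂F₂/∂z = 10*y*z - 4*y + 13
(∇×F)₂ = ∂F₁/∂z − ∂F₃/∂x = -6
(∇×F)₃ = ∂F₂/∂x − ∂F₁/∂y = 0
∇×F = (10*y*z - 4*y + 13, -6, 0)
At (3, 3, 3): (91, -6, 0).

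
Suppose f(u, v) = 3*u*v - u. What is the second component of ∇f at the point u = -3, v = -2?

(∇f)_2 = ∂f/∂v = 3*u
At (-3, -2): -9.

-9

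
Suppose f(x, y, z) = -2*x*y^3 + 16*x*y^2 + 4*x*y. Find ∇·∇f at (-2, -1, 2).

∂²f/∂x² = 0
∂²f/∂y² = 4*x*(-3*y + 8)
∂²f/∂z² = 0
∇²f = -12*x*y + 32*x
At (-2, -1, 2): -88.

-88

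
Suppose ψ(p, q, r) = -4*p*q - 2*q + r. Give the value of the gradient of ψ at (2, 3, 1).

∂ψ/∂p = -4*q
∂ψ/∂q = -4*p - 2
∂ψ/∂r = 1
∇ψ = (-4*q, -4*p - 2, 1)
At (2, 3, 1): (-12, -10, 1).

(-12, -10, 1)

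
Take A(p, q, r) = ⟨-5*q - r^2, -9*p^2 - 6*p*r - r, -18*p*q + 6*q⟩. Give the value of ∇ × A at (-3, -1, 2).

(∇×A)₁ = ∂A₃/∂q − ∂A₂/∂r = -12*p + 7
(∇×A)₂ = ∂A₁/∂r − ∂A₃/∂p = 18*q - 2*r
(∇×A)₃ = ∂A₂/∂p − ∂A₁/∂q = -18*p - 6*r + 5
∇×A = (-12*p + 7, 18*q - 2*r, -18*p - 6*r + 5)
At (-3, -1, 2): (43, -22, 47).

(43, -22, 47)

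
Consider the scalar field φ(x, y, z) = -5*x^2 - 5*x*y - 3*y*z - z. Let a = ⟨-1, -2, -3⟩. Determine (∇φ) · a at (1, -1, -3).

-9

∂φ/∂x = -10*x - 5*y
∂φ/∂y = -5*x - 3*z
∂φ/∂z = -3*y - 1
∇φ at (1, -1, -3) = (-5, 4, 2)
∇φ · a = (-5)(-1) + (4)(-2) + (2)(-3) = -9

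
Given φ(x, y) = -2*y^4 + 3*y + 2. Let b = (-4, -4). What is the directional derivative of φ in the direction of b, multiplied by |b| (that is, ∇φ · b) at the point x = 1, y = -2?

∂φ/∂x = 0
∂φ/∂y = -8*y^3 + 3
∇φ at (1, -2) = (0, 67)
∇φ · b = (0)(-4) + (67)(-4) = -268

-268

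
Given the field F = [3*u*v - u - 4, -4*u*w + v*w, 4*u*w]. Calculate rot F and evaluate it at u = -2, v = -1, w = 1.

(∇×F)₁ = ∂F₃/∂v − ∂F₂/∂w = 4*u - v
(∇×F)₂ = ∂F₁/∂w − ∂F₃/∂u = -4*w
(∇×F)₃ = ∂F₂/∂u − ∂F₁/∂v = -3*u - 4*w
∇×F = (4*u - v, -4*w, -3*u - 4*w)
At (-2, -1, 1): (-7, -4, 2).

(-7, -4, 2)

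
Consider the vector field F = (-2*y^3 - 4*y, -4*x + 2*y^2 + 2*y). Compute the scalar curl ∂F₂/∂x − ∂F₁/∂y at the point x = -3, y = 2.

∂F₂/∂x = -4
∂F₁/∂y = -6*y^2 - 4
Scalar curl = 6*y^2
At (-3, 2): 24.

24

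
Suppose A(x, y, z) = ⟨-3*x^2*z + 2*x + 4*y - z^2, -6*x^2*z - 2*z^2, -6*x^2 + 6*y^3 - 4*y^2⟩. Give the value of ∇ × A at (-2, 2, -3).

(68, -30, -76)

(∇×A)₁ = ∂A₃/∂y − ∂A₂/∂z = 6*x^2 + 18*y^2 - 8*y + 4*z
(∇×A)₂ = ∂A₁/∂z − ∂A₃/∂x = -3*x^2 + 12*x - 2*z
(∇×A)₃ = ∂A₂/∂x − ∂A₁/∂y = -12*x*z - 4
∇×A = (6*x^2 + 18*y^2 - 8*y + 4*z, -3*x^2 + 12*x - 2*z, -12*x*z - 4)
At (-2, 2, -3): (68, -30, -76).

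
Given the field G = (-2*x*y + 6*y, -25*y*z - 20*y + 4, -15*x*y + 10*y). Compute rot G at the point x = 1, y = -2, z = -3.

(∇×G)₁ = ∂G₃/∂y − ∂G₂/∂z = -15*x + 25*y + 10
(∇×G)₂ = ∂G₁/∂z − ∂G₃/∂x = 15*y
(∇×G)₃ = ∂G₂/∂x − ∂G₁/∂y = 2*x - 6
∇×G = (-15*x + 25*y + 10, 15*y, 2*x - 6)
At (1, -2, -3): (-55, -30, -4).

(-55, -30, -4)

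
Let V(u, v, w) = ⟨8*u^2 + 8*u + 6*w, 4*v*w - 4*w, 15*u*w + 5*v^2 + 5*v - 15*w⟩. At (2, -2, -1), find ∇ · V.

∂V₁/∂u = 16*u + 8
∂V₂/∂v = 4*w
∂V₃/∂w = 15*u - 15
∇·V = 31*u + 4*w - 7
At (2, -2, -1): 51.

51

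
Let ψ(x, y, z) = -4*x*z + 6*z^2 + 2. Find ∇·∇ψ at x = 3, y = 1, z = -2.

∂²ψ/∂x² = 0
∂²ψ/∂y² = 0
∂²ψ/∂z² = 12
∇²ψ = 12
At (3, 1, -2): 12.

12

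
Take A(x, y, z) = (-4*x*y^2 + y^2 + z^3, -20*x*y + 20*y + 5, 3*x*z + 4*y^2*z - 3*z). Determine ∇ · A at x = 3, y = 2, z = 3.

-34

∂A₁/∂x = -4*y^2
∂A₂/∂y = -20*x + 20
∂A₃/∂z = 3*x + 4*y^2 - 3
∇·A = -17*x + 17
At (3, 2, 3): -34.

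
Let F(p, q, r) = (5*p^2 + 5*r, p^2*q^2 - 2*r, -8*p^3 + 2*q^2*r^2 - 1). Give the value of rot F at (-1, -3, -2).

(∇×F)₁ = ∂F₃/∂q − ∂F₂/∂r = 4*q*r^2 + 2
(∇×F)₂ = ∂F₁/∂r − ∂F₃/∂p = 24*p^2 + 5
(∇×F)₃ = ∂F₂/∂p − ∂F₁/∂q = 2*p*q^2
∇×F = (4*q*r^2 + 2, 24*p^2 + 5, 2*p*q^2)
At (-1, -3, -2): (-46, 29, -18).

(-46, 29, -18)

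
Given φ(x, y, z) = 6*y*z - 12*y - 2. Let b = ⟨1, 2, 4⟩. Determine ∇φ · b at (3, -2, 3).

∂φ/∂x = 0
∂φ/∂y = 6*z - 12
∂φ/∂z = 6*y
∇φ at (3, -2, 3) = (0, 6, -12)
∇φ · b = (0)(1) + (6)(2) + (-12)(4) = -36

-36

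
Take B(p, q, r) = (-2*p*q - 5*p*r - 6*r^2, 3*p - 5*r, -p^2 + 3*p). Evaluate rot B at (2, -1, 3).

(∇×B)₁ = ∂B₃/∂q − ∂B₂/∂r = 5
(∇×B)₂ = ∂B₁/∂r − ∂B₃/∂p = -3*p - 12*r - 3
(∇×B)₃ = ∂B₂/∂p − ∂B₁/∂q = 2*p + 3
∇×B = (5, -3*p - 12*r - 3, 2*p + 3)
At (2, -1, 3): (5, -45, 7).

(5, -45, 7)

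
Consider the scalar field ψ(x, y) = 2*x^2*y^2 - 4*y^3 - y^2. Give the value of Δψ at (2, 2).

∂²ψ/∂x² = 4*y^2
∂²ψ/∂y² = 2*(2*x^2 - 12*y - 1)
∇²ψ = 4*x^2 + 4*y^2 - 24*y - 2
At (2, 2): -18.

-18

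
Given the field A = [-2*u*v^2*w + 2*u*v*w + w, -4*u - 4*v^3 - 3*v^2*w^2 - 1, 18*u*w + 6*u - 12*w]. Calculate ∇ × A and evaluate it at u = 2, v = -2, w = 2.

(48, -65, -44)

(∇×A)₁ = ∂A₃/∂v − ∂A₂/∂w = 6*v^2*w
(∇×A)₂ = ∂A₁/∂w − ∂A₃/∂u = -2*u*v^2 + 2*u*v - 18*w - 5
(∇×A)₃ = ∂A₂/∂u − ∂A₁/∂v = 4*u*v*w - 2*u*w - 4
∇×A = (6*v^2*w, -2*u*v^2 + 2*u*v - 18*w - 5, 4*u*v*w - 2*u*w - 4)
At (2, -2, 2): (48, -65, -44).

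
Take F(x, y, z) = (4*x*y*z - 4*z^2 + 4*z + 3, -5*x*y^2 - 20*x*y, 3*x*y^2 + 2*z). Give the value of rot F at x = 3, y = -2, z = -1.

(-36, -24, 32)

(∇×F)₁ = ∂F₃/∂y − ∂F₂/∂z = 6*x*y
(∇×F)₂ = ∂F₁/∂z − ∂F₃/∂x = 4*x*y - 3*y^2 - 8*z + 4
(∇×F)₃ = ∂F₂/∂x − ∂F₁/∂y = -4*x*z - 5*y^2 - 20*y
∇×F = (6*x*y, 4*x*y - 3*y^2 - 8*z + 4, -4*x*z - 5*y^2 - 20*y)
At (3, -2, -1): (-36, -24, 32).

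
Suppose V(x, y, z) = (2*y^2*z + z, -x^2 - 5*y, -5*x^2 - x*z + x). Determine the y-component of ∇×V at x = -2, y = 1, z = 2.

(∇×V)_2 = ∂V₁/∂z − ∂V₃/∂x
= 2*y^2 + 1 − (-10*x - z + 1)
= 10*x + 2*y^2 + z
At (-2, 1, 2): -16.

-16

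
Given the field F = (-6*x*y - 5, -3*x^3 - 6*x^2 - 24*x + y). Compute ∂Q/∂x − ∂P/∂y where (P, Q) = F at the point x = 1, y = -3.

-39

∂F₂/∂x = -9*x^2 - 12*x - 24
∂F₁/∂y = -6*x
Scalar curl = -9*x^2 - 6*x - 24
At (1, -3): -39.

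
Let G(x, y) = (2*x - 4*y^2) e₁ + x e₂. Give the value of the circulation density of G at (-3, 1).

∂G₂/∂x = 1
∂G₁/∂y = -8*y
Scalar curl = 8*y + 1
At (-3, 1): 9.

9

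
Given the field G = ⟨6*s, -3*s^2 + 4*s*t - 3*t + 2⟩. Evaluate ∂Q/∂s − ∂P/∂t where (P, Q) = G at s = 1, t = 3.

∂G₂/∂s = -6*s + 4*t
∂G₁/∂t = 0
Scalar curl = -6*s + 4*t
At (1, 3): 6.

6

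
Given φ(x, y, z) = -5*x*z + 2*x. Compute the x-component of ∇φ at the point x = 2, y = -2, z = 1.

(∇φ)_1 = ∂φ/∂x = -5*z + 2
At (2, -2, 1): -3.

-3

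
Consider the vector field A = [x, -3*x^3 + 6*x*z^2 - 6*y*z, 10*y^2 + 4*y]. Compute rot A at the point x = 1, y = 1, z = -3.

(∇×A)₁ = ∂A₃/∂y − ∂A₂/∂z = -12*x*z + 26*y + 4
(∇×A)₂ = ∂A₁/∂z − ∂A₃/∂x = 0
(∇×A)₃ = ∂A₂/∂x − ∂A₁/∂y = -9*x^2 + 6*z^2
∇×A = (-12*x*z + 26*y + 4, 0, -9*x^2 + 6*z^2)
At (1, 1, -3): (66, 0, 45).

(66, 0, 45)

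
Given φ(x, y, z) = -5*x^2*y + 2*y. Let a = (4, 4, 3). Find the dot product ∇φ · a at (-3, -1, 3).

-292

∂φ/∂x = -10*x*y
∂φ/∂y = -5*x^2 + 2
∂φ/∂z = 0
∇φ at (-3, -1, 3) = (-30, -43, 0)
∇φ · a = (-30)(4) + (-43)(4) + (0)(3) = -292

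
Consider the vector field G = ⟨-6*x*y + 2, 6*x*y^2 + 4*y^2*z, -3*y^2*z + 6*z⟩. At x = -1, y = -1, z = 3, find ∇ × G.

(∇×G)₁ = ∂G₃/∂y − ∂G₂/∂z = -4*y^2 - 6*y*z
(∇×G)₂ = ∂G₁/∂z − ∂G₃/∂x = 0
(∇×G)₃ = ∂G₂/∂x − ∂G₁/∂y = 6*x + 6*y^2
∇×G = (-4*y^2 - 6*y*z, 0, 6*x + 6*y^2)
At (-1, -1, 3): (14, 0, 0).

(14, 0, 0)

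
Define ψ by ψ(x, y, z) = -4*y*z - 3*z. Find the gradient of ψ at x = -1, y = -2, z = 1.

∂ψ/∂x = 0
∂ψ/∂y = -4*z
∂ψ/∂z = -4*y - 3
∇ψ = (0, -4*z, -4*y - 3)
At (-1, -2, 1): (0, -4, 5).

(0, -4, 5)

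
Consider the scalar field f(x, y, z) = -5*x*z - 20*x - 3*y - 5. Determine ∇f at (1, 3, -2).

∂f/∂x = -5*z - 20
∂f/∂y = -3
∂f/∂z = -5*x
∇f = (-5*z - 20, -3, -5*x)
At (1, 3, -2): (-10, -3, -5).

(-10, -3, -5)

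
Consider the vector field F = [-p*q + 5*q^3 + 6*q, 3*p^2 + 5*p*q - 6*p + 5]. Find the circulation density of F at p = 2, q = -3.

-148

∂F₂/∂p = 6*p + 5*q - 6
∂F₁/∂q = -p + 15*q^2 + 6
Scalar curl = 7*p - 15*q^2 + 5*q - 12
At (2, -3): -148.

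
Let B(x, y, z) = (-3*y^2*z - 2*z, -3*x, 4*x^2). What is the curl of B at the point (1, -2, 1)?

(∇×B)₁ = ∂B₃/∂y − ∂B₂/∂z = 0
(∇×B)₂ = ∂B₁/∂z − ∂B₃/∂x = -8*x - 3*y^2 - 2
(∇×B)₃ = ∂B₂/∂x − ∂B₁/∂y = 6*y*z - 3
∇×B = (0, -8*x - 3*y^2 - 2, 6*y*z - 3)
At (1, -2, 1): (0, -22, -15).

(0, -22, -15)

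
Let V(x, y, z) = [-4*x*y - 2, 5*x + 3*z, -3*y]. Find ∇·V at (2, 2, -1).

∂V₁/∂x = -4*y
∂V₂/∂y = 0
∂V₃/∂z = 0
∇·V = -4*y
At (2, 2, -1): -8.

-8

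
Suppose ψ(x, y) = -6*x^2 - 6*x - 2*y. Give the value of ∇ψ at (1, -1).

∂ψ/∂x = -12*x - 6
∂ψ/∂y = -2
∇ψ = (-12*x - 6, -2)
At (1, -1): (-18, -2).

(-18, -2)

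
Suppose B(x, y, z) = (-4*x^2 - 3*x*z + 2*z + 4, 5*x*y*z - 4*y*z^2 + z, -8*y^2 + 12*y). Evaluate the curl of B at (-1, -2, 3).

(∇×B)₁ = ∂B₃/∂y − ∂B₂/∂z = -5*x*y + 8*y*z - 16*y + 11
(∇×B)₂ = ∂B₁/∂z − ∂B₃/∂x = -3*x + 2
(∇×B)₃ = ∂B₂/∂x − ∂B₁/∂y = 5*y*z
∇×B = (-5*x*y + 8*y*z - 16*y + 11, -3*x + 2, 5*y*z)
At (-1, -2, 3): (-15, 5, -30).

(-15, 5, -30)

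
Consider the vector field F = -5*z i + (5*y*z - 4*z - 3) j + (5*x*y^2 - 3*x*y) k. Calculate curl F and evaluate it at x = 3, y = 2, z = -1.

(45, -19, 0)

(∇×F)₁ = ∂F₃/∂y − ∂F₂/∂z = 10*x*y - 3*x - 5*y + 4
(∇×F)₂ = ∂F₁/∂z − ∂F₃/∂x = -5*y^2 + 3*y - 5
(∇×F)₃ = ∂F₂/∂x − ∂F₁/∂y = 0
∇×F = (10*x*y - 3*x - 5*y + 4, -5*y^2 + 3*y - 5, 0)
At (3, 2, -1): (45, -19, 0).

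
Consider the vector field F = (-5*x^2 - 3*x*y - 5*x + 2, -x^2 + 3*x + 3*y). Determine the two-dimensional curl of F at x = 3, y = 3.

∂F₂/∂x = -2*x + 3
∂F₁/∂y = -3*x
Scalar curl = x + 3
At (3, 3): 6.

6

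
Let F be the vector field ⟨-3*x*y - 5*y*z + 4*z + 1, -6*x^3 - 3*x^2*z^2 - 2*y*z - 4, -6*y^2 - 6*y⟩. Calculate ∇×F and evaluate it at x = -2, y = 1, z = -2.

(∇×F)₁ = ∂F₃/∂y − ∂F₂/∂z = 6*x^2*z - 10*y - 6
(∇×F)₂ = ∂F₁/∂z − ∂F₃/∂x = -5*y + 4
(∇×F)₃ = ∂F₂/∂x − ∂F₁/∂y = -18*x^2 - 6*x*z^2 + 3*x + 5*z
∇×F = (6*x^2*z - 10*y - 6, -5*y + 4, -18*x^2 - 6*x*z^2 + 3*x + 5*z)
At (-2, 1, -2): (-64, -1, -40).

(-64, -1, -40)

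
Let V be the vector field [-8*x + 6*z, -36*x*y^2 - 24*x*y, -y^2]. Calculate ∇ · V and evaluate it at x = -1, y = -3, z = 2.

-200

∂V₁/∂x = -8
∂V₂/∂y = -72*x*y - 24*x
∂V₃/∂z = 0
∇·V = -72*x*y - 24*x - 8
At (-1, -3, 2): -200.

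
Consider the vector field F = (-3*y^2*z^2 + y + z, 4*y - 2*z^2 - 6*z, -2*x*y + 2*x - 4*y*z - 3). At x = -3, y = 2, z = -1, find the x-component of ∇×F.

12

(∇×F)_1 = ∂F₃/∂y − ∂F₂/∂z
= -2*x - 4*z − (-4*z - 6)
= -2*x + 6
At (-3, 2, -1): 12.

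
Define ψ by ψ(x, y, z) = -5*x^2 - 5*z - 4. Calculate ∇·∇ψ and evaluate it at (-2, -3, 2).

∂²ψ/∂x² = -10
∂²ψ/∂y² = 0
∂²ψ/∂z² = 0
∇²ψ = -10
At (-2, -3, 2): -10.

-10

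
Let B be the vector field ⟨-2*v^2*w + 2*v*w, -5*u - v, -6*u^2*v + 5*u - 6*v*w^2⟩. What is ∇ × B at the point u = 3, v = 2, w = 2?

(-78, 63, 7)

(∇×B)₁ = ∂B₃/∂v − ∂B₂/∂w = -6*u^2 - 6*w^2
(∇×B)₂ = ∂B₁/∂w − ∂B₃/∂u = 12*u*v - 2*v^2 + 2*v - 5
(∇×B)₃ = ∂B₂/∂u − ∂B₁/∂v = 4*v*w - 2*w - 5
∇×B = (-6*u^2 - 6*w^2, 12*u*v - 2*v^2 + 2*v - 5, 4*v*w - 2*w - 5)
At (3, 2, 2): (-78, 63, 7).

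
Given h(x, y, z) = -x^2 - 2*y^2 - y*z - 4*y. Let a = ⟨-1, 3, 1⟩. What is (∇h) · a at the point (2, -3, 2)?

∂h/∂x = -2*x
∂h/∂y = -4*y - z - 4
∂h/∂z = -y
∇h at (2, -3, 2) = (-4, 6, 3)
∇h · a = (-4)(-1) + (6)(3) + (3)(1) = 25

25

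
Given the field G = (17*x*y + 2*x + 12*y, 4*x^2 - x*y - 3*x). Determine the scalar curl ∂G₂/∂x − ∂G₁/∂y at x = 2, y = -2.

-31

∂G₂/∂x = 8*x - y - 3
∂G₁/∂y = 17*x + 12
Scalar curl = -9*x - y - 15
At (2, -2): -31.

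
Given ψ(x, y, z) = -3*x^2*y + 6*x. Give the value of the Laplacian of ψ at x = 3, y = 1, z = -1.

-6

∂²ψ/∂x² = -6*y
∂²ψ/∂y² = 0
∂²ψ/∂z² = 0
∇²ψ = -6*y
At (3, 1, -1): -6.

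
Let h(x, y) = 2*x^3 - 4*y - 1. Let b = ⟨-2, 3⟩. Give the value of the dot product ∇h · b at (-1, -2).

∂h/∂x = 6*x^2
∂h/∂y = -4
∇h at (-1, -2) = (6, -4)
∇h · b = (6)(-2) + (-4)(3) = -24

-24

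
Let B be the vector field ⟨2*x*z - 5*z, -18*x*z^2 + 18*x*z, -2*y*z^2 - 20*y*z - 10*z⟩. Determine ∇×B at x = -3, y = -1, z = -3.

(420, -11, -216)

(∇×B)₁ = ∂B₃/∂y − ∂B₂/∂z = 36*x*z - 18*x - 2*z^2 - 20*z
(∇×B)₂ = ∂B₁/∂z − ∂B₃/∂x = 2*x - 5
(∇×B)₃ = ∂B₂/∂x − ∂B₁/∂y = -18*z^2 + 18*z
∇×B = (36*x*z - 18*x - 2*z^2 - 20*z, 2*x - 5, -18*z^2 + 18*z)
At (-3, -1, -3): (420, -11, -216).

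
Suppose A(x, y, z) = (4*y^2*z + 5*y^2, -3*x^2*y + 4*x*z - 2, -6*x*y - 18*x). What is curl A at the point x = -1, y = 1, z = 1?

(∇×A)₁ = ∂A₃/∂y − ∂A₂/∂z = -10*x
(∇×A)₂ = ∂A₁/∂z − ∂A₃/∂x = 4*y^2 + 6*y + 18
(∇×A)₃ = ∂A₂/∂x − ∂A₁/∂y = -6*x*y - 8*y*z - 10*y + 4*z
∇×A = (-10*x, 4*y^2 + 6*y + 18, -6*x*y - 8*y*z - 10*y + 4*z)
At (-1, 1, 1): (10, 28, -8).

(10, 28, -8)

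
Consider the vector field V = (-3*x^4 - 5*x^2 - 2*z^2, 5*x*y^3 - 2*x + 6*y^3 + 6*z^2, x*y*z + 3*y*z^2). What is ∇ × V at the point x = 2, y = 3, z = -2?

(∇×V)₁ = ∂V₃/∂y − ∂V₂/∂z = x*z + 3*z^2 - 12*z
(∇×V)₂ = ∂V₁/∂z − ∂V₃/∂x = -y*z - 4*z
(∇×V)₃ = ∂V₂/∂x − ∂V₁/∂y = 5*y^3 - 2
∇×V = (x*z + 3*z^2 - 12*z, -y*z - 4*z, 5*y^3 - 2)
At (2, 3, -2): (32, 14, 133).

(32, 14, 133)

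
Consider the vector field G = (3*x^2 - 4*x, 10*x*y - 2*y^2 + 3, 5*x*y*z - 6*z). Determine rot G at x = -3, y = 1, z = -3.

(∇×G)₁ = ∂G₃/∂y − ∂G₂/∂z = 5*x*z
(∇×G)₂ = ∂G₁/∂z − ∂G₃/∂x = -5*y*z
(∇×G)₃ = ∂G₂/∂x − ∂G₁/∂y = 10*y
∇×G = (5*x*z, -5*y*z, 10*y)
At (-3, 1, -3): (45, 15, 10).

(45, 15, 10)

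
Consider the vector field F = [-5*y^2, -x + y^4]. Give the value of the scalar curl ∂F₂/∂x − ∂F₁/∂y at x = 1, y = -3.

∂F₂/∂x = -1
∂F₁/∂y = -10*y
Scalar curl = 10*y - 1
At (1, -3): -31.

-31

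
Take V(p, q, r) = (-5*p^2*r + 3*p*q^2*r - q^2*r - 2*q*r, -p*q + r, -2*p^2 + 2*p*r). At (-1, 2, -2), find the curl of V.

(-1, -25, -38)

(∇×V)₁ = ∂V₃/∂q − ∂V₂/∂r = -1
(∇×V)₂ = ∂V₁/∂r − ∂V₃/∂p = -5*p^2 + 3*p*q^2 + 4*p - q^2 - 2*q - 2*r
(∇×V)₃ = ∂V₂/∂p − ∂V₁/∂q = -6*p*q*r + 2*q*r - q + 2*r
∇×V = (-1, -5*p^2 + 3*p*q^2 + 4*p - q^2 - 2*q - 2*r, -6*p*q*r + 2*q*r - q + 2*r)
At (-1, 2, -2): (-1, -25, -38).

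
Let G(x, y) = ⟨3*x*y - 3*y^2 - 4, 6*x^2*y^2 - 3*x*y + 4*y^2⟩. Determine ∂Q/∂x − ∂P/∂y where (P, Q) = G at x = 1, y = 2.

51

∂G₂/∂x = 12*x*y^2 - 3*y
∂G₁/∂y = 3*x - 6*y
Scalar curl = 12*x*y^2 - 3*x + 3*y
At (1, 2): 51.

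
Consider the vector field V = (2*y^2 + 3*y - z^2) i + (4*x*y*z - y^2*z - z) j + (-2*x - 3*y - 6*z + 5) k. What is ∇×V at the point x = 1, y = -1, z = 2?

(3, -2, -7)

(∇×V)₁ = ∂V₃/∂y − ∂V₂/∂z = -4*x*y + y^2 - 2
(∇×V)₂ = ∂V₁/∂z − ∂V₃/∂x = -2*z + 2
(∇×V)₃ = ∂V₂/∂x − ∂V₁/∂y = 4*y*z - 4*y - 3
∇×V = (-4*x*y + y^2 - 2, -2*z + 2, 4*y*z - 4*y - 3)
At (1, -1, 2): (3, -2, -7).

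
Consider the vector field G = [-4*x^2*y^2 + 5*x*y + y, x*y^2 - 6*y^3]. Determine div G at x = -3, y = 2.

22

∂G₁/∂x = -8*x*y^2 + 5*y
∂G₂/∂y = 2*x*y - 18*y^2
∇·G = -8*x*y^2 + 2*x*y - 18*y^2 + 5*y
At (-3, 2): 22.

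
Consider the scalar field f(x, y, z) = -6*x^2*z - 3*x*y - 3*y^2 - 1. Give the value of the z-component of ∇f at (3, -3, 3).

-54

(∇f)_3 = ∂f/∂z = -6*x^2
At (3, -3, 3): -54.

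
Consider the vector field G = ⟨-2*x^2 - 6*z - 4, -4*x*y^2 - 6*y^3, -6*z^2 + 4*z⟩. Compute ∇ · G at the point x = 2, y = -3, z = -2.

∂G₁/∂x = -4*x
∂G₂/∂y = -8*x*y - 18*y^2
∂G₃/∂z = -12*z + 4
∇·G = -8*x*y - 4*x - 18*y^2 - 12*z + 4
At (2, -3, -2): -94.

-94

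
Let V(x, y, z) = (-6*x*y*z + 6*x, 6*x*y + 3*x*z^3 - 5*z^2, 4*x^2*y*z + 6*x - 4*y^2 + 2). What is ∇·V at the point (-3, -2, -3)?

-120

∂V₁/∂x = -6*y*z + 6
∂V₂/∂y = 6*x
∂V₃/∂z = 4*x^2*y
∇·V = 4*x^2*y + 6*x - 6*y*z + 6
At (-3, -2, -3): -120.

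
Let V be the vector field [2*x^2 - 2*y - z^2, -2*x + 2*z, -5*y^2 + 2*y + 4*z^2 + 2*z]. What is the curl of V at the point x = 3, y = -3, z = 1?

(∇×V)₁ = ∂V₃/∂y − ∂V₂/∂z = -10*y
(∇×V)₂ = ∂V₁/∂z − ∂V₃/∂x = -2*z
(∇×V)₃ = ∂V₂/∂x − ∂V₁/∂y = 0
∇×V = (-10*y, -2*z, 0)
At (3, -3, 1): (30, -2, 0).

(30, -2, 0)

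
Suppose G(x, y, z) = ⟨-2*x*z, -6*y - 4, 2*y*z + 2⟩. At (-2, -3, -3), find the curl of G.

(∇×G)₁ = ∂G₃/∂y − ∂G₂/∂z = 2*z
(∇×G)₂ = ∂G₁/∂z − ∂G₃/∂x = -2*x
(∇×G)₃ = ∂G₂/∂x − ∂G₁/∂y = 0
∇×G = (2*z, -2*x, 0)
At (-2, -3, -3): (-6, 4, 0).

(-6, 4, 0)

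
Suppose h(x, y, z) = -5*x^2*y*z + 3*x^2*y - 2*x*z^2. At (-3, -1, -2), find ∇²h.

-14

∂²h/∂x² = 2*y*(-5*z + 3)
∂²h/∂y² = 0
∂²h/∂z² = -4*x
∇²h = -4*x - 10*y*z + 6*y
At (-3, -1, -2): -14.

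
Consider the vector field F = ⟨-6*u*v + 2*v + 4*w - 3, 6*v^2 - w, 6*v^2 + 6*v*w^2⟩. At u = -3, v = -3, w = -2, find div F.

54

∂F₁/∂u = -6*v
∂F₂/∂v = 12*v
∂F₃/∂w = 12*v*w
∇·F = 12*v*w + 6*v
At (-3, -3, -2): 54.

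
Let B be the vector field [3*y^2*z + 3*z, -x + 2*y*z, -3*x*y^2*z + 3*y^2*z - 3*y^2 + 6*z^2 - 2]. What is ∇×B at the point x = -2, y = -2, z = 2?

(-56, 39, 23)

(∇×B)₁ = ∂B₃/∂y − ∂B₂/∂z = -6*x*y*z + 6*y*z - 8*y
(∇×B)₂ = ∂B₁/∂z − ∂B₃/∂x = 3*y^2*z + 3*y^2 + 3
(∇×B)₃ = ∂B₂/∂x − ∂B₁/∂y = -6*y*z - 1
∇×B = (-6*x*y*z + 6*y*z - 8*y, 3*y^2*z + 3*y^2 + 3, -6*y*z - 1)
At (-2, -2, 2): (-56, 39, 23).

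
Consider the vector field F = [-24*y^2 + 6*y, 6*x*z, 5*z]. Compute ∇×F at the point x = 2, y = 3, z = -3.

(∇×F)₁ = ∂F₃/∂y − ∂F₂/∂z = -6*x
(∇×F)₂ = ∂F₁/∂z − ∂F₃/∂x = 0
(∇×F)₃ = ∂F₂/∂x − ∂F₁/∂y = 48*y + 6*z - 6
∇×F = (-6*x, 0, 48*y + 6*z - 6)
At (2, 3, -3): (-12, 0, 120).

(-12, 0, 120)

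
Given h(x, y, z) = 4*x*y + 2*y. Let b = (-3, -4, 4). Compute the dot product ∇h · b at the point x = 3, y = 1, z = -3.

∂h/∂x = 4*y
∂h/∂y = 4*x + 2
∂h/∂z = 0
∇h at (3, 1, -3) = (4, 14, 0)
∇h · b = (4)(-3) + (14)(-4) + (0)(4) = -68

-68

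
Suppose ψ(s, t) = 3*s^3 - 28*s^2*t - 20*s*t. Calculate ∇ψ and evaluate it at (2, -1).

(168, -152)

∂ψ/∂s = 9*s^2 - 56*s*t - 20*t
∂ψ/∂t = -28*s^2 - 20*s
∇ψ = (9*s^2 - 56*s*t - 20*t, -28*s^2 - 20*s)
At (2, -1): (168, -152).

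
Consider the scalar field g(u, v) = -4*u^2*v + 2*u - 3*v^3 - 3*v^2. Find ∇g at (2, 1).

∂g/∂u = -8*u*v + 2
∂g/∂v = -4*u^2 - 9*v^2 - 6*v
∇g = (-8*u*v + 2, -4*u^2 - 9*v^2 - 6*v)
At (2, 1): (-14, -31).

(-14, -31)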